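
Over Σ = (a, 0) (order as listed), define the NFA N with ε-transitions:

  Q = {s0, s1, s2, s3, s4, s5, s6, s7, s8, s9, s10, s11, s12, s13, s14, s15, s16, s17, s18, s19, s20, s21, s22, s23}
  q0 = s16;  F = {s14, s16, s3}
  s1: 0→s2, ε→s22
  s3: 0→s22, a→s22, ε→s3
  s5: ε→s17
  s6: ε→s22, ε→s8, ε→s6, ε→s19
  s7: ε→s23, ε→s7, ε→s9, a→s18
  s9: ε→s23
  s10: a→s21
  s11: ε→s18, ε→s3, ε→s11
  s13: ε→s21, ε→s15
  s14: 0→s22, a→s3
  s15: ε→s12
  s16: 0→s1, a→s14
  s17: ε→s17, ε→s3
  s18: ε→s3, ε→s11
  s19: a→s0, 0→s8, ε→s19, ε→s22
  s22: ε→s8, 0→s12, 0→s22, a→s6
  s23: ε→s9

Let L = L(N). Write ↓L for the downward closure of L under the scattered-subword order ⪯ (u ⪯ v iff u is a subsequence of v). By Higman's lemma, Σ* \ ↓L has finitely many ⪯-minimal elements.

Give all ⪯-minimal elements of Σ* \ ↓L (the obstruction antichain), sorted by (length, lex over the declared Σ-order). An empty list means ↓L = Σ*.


min(Σ*\↓L) = [0, aaa].

|Q|=24, |F|=3, |δ|=39 (25 ε).
min D↑ (4 st, q0=0, F={2}): 0:a→1,0→2 1:a→3,0→2 2:a→2,0→2 3:a→2,0→2 (ε-aug+det+¬).
'0': |S_i|=[11, 8] end={s0,s1,s12,s19,s2,s22,s6,s8} — reject; 1/1 del acc.
'aaa': |S_i|=[11, 8, 7, 6] end={s0,s12,s19,s22,s6,s8} — reject; 3/3 deletions ∈↓L.
2 words, ⪯-incomp.


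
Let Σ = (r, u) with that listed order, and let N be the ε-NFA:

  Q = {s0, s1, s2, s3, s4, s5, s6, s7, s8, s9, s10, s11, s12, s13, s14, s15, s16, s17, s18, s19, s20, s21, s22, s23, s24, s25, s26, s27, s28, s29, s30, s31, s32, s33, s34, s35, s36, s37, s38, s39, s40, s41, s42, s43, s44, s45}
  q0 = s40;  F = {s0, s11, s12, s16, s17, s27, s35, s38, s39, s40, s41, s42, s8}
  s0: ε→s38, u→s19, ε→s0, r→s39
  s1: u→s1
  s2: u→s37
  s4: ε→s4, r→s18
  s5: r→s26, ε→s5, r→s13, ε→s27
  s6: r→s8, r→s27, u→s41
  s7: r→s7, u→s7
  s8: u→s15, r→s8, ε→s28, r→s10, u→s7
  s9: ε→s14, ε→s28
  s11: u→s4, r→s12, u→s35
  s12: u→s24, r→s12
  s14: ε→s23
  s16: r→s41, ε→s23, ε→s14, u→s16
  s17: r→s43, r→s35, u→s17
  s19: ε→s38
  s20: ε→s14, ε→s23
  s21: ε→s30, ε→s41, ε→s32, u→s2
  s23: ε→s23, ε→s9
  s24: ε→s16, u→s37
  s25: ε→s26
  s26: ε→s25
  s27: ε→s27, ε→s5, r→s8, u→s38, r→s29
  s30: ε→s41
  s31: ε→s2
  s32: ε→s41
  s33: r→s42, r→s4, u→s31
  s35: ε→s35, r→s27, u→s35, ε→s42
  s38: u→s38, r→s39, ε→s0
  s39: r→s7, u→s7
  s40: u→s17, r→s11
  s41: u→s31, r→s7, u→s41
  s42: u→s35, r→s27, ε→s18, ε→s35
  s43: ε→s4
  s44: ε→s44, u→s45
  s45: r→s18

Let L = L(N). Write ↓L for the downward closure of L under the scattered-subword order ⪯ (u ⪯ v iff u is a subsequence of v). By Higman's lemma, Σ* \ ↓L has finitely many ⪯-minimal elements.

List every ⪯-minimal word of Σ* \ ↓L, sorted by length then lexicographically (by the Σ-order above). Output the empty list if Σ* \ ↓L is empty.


min(Σ*\↓L) = [rrurr, rurru, urrru].

|Q|=46, |F|=13, |δ|=83 (34 ε).
min D↑ (12 st, q0=0, F={10}): 0:r→1,u→2 1:r→3,u→4 2:r→4,u→2 3:r→3,u→5 4:r→6,u→4 5:r→7,u→5 6:r→8,u→9 7:r→10,u→7 8:r→8,u→10 9:r→11,u→9 10:r→10,u→10 11:r→10,u→10.
'rrurr': run [33, 31, 26, 16, 6, 1] end={s7} rej; 5/5 del acc.
'rurru': |S_i|=[33, 31, 28, 20, 10, 2] end={s15,s7} ∉↓L; 5/5 deletions ∈↓L.
'urrru': N↓-sim [33, 30, 24, 16, 10, 2] end={s15,s7} ∉↓L; 5/5 del acc.
3 obstructions.


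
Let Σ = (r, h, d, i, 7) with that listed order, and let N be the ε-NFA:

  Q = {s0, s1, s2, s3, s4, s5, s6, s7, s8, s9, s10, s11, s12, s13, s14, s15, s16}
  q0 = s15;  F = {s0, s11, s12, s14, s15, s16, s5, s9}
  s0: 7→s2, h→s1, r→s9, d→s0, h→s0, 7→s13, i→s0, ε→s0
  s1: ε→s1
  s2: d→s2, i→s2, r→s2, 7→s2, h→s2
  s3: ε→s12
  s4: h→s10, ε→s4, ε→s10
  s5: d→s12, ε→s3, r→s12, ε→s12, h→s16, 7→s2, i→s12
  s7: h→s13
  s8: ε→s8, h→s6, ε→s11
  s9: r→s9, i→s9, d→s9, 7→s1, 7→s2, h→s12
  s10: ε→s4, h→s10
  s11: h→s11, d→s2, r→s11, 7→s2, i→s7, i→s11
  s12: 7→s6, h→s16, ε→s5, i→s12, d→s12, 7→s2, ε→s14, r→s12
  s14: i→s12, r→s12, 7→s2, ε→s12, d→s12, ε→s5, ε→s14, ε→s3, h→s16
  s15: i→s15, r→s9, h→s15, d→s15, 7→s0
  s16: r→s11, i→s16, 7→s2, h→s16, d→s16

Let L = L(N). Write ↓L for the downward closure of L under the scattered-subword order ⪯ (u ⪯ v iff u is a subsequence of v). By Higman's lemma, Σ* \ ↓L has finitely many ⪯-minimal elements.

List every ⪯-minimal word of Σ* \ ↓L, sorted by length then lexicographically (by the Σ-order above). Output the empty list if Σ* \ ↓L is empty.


|Q|=17, |F|=8, |δ|=70 (16 ε).
min D↑ (7 st, q0=0, F={4}): 0:r→1,h→0,d→0,i→0,7→2 1:r→1,h→3,d→1,i→1,7→4 2:r→1,h→2,d→2,i→2,7→4 3:r→3,h→5,d→3,i→3,7→4 4:r→4,h→4,d→4,i→4,7→4 5:r→6,h→5,d→5,i→5,7→4 6:r→6,h→6,d→4,i→6,7→4 [Hopcroft].
'r7': run [14, 12, 3] end={s1,s2,s6} ∉↓L; 2/2 del acc.
'77': N↓-sim [14, 13, 4] end={s1,s13,s2,s6} rej; 2/2 del acc.
'rhhrd': run [14, 12, 10, 5, 4, 1] end={s2} ∉↓L; 5/5 del acc.
3 words, ⪯-incomp.

Antichain: [r7, 77, rhhrd].


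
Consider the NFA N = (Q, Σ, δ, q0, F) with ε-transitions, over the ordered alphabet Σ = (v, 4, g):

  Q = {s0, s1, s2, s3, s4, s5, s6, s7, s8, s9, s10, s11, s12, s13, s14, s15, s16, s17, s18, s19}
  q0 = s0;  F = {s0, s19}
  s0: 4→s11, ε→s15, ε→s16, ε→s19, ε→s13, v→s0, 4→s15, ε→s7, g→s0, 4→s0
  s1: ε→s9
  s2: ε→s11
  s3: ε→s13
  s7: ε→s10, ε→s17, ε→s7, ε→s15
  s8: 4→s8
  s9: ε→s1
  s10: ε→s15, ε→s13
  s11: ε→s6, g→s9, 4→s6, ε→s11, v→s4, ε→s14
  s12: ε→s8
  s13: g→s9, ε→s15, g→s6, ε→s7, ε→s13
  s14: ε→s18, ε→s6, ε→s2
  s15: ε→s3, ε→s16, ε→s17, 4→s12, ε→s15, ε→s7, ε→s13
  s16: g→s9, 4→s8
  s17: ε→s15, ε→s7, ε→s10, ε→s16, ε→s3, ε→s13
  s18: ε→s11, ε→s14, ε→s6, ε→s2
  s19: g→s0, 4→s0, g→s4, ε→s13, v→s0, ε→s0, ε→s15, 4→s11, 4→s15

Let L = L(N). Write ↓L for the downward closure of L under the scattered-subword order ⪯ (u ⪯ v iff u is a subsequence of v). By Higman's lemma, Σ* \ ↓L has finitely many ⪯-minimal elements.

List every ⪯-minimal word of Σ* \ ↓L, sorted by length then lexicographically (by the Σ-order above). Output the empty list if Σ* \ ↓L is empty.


|Q|=20, |F|=2, |δ|=64 (44 ε).
min D↑ (1 st, q0=0, F={}): 0:v→0,4→0,g→0.
L(D↑) = ∅; no obstructions.

A = [].


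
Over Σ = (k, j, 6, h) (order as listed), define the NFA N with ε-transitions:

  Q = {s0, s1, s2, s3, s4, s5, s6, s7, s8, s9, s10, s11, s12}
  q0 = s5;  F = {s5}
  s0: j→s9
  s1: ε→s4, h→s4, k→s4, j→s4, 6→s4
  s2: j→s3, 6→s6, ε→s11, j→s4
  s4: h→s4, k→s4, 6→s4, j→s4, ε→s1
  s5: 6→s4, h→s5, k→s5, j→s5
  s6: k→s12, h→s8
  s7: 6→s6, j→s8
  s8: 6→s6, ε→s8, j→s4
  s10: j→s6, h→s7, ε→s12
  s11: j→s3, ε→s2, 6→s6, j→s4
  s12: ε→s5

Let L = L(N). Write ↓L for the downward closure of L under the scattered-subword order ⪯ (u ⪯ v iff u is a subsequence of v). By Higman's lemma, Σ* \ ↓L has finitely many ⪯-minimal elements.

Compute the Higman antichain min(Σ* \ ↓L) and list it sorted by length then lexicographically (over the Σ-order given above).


|Q|=13, |F|=1, |δ|=34 (7 ε).
min D↑ (2 st, q0=0, F={1}): 0:k→0,j→0,6→1,h→0 1:k→1,j→1,6→1,h→1 [Hopcroft].
'6': N↓-sim [3, 2] end={s1,s4} — reject; 1/1 del acc.
1 obstructions.

min(Σ*\↓L) = [6].


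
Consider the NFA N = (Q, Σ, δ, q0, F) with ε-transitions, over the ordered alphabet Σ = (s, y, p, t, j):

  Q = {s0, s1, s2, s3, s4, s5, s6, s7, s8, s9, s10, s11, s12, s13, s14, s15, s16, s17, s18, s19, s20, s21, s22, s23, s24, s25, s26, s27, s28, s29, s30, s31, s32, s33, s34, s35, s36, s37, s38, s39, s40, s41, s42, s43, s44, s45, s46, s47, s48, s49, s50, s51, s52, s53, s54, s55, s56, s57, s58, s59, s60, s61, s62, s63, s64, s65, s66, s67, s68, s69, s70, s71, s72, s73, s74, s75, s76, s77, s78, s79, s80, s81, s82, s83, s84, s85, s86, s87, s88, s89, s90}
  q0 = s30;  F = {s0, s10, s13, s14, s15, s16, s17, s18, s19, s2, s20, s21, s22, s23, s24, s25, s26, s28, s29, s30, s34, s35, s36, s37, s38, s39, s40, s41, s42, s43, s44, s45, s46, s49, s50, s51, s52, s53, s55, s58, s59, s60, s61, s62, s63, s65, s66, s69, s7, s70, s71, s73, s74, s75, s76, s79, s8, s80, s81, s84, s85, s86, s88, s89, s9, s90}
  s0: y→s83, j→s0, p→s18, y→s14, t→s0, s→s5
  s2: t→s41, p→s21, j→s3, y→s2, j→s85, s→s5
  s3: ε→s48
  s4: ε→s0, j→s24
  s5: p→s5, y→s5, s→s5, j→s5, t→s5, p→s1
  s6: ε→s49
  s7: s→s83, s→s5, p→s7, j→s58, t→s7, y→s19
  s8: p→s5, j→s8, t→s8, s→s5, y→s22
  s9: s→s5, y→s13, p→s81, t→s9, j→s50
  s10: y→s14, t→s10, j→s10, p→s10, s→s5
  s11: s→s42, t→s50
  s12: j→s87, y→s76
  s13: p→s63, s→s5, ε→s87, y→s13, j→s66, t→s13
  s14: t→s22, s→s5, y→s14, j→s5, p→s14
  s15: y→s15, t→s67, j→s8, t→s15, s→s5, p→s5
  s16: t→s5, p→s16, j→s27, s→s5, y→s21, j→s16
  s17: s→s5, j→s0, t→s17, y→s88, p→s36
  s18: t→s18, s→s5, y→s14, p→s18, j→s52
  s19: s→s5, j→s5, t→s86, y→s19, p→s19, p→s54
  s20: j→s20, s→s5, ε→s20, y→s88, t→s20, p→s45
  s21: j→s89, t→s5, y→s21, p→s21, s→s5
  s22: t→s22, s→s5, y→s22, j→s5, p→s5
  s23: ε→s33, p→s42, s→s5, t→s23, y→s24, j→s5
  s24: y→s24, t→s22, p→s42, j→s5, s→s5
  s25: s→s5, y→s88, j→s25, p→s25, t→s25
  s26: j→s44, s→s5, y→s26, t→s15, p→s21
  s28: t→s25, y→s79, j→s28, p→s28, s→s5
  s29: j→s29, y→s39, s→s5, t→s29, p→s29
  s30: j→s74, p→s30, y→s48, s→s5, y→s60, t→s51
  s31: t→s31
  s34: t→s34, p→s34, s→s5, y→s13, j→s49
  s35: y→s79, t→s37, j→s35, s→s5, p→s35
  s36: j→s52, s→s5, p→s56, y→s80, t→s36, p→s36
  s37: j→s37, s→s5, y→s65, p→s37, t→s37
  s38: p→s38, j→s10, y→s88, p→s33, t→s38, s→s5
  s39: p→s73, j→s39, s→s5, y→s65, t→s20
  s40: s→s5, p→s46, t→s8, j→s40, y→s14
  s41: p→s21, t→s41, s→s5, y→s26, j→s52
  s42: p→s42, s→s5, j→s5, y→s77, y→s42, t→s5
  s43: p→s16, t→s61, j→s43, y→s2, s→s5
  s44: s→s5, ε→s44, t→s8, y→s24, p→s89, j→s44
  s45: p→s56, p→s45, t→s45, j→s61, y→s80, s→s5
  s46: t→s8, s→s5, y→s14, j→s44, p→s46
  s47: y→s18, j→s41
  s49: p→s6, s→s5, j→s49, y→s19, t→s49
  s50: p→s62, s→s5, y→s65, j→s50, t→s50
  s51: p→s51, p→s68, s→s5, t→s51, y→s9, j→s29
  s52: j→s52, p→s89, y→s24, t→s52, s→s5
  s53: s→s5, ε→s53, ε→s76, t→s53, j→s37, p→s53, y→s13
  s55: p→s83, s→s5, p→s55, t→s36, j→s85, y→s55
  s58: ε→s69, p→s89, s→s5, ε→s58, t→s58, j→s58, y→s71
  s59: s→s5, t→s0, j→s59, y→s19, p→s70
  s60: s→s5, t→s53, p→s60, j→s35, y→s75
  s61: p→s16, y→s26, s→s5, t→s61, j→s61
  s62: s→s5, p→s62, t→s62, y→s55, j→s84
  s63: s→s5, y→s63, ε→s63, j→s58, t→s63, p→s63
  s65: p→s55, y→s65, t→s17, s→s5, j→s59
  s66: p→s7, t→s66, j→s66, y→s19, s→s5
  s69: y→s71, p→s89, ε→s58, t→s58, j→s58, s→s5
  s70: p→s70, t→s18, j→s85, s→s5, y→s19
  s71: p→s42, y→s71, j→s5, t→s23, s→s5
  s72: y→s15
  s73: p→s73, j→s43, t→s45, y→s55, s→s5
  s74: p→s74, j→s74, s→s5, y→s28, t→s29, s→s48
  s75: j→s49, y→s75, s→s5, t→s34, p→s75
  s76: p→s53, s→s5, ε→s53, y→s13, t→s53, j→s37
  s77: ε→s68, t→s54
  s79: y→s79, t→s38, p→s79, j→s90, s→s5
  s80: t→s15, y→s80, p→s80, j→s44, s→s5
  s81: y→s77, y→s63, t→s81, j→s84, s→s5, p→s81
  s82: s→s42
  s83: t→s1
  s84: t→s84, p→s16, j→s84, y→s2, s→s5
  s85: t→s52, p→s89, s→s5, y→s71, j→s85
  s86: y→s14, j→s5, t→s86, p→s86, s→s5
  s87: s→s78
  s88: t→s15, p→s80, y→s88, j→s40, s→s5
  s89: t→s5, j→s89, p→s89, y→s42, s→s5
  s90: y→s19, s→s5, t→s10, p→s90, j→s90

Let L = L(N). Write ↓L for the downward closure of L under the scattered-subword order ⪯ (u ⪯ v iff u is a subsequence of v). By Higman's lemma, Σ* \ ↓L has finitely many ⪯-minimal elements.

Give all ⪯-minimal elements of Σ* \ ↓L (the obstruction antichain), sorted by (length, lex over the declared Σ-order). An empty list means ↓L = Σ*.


|Q|=91, |F|=66, |δ|=379 (15 ε).
min D↑ (65 st, q0=0, F={1}): 0:s→1,y→2,p→0,t→3,j→4 1:s→1,y→1,p→1,t→1,j→1 2:s→1,y→5,p→2,t→6,j→7 3:s→1,y→8,p→3,t→3,j→9 4:s→1,y→10,p→4,t→9,j→4 5:s→1,y→5,p→5,t→11,j→12 6:s→1,y→13,p→6,t→6,j→14 7:s→1,y→15,p→7,t→14,j→7 8:s→1,y→13,p→16,t→8,j→17 9:s→1,y→18,p→9,t→9,j→9 10:s→1,y→15,p→10,t→19,j→10 11:s→1,y→13,p→11,t→11,j→12 12:s→1,y→20,p→12,t→12,j→12 13:s→1,y→13,p→21,t→13,j→22 14:s→1,y→23,p→14,t→14,j→14 15:s→1,y→15,p→15,t→24,j→25 16:s→1,y→21,p→16,t→16,j→26 17:s→1,y→23,p→27,t→17,j→17 18:s→1,y→23,p→28,t→29,j→18 19:s→1,y→30,p→19,t→19,j→19 20:s→1,y→20,p→20,t→31,j→1 21:s→1,y→21,p→21,t→21,j→32 22:s→1,y→20,p→33,t→22,j→22 23:s→1,y→23,p→34,t→35,j→36 24:s→1,y→30,p→24,t→24,j→37 25:s→1,y→20,p→25,t→37,j→25 26:s→1,y→38,p→39,t→26,j→26 27:s→1,y→34,p→27,t→27,j→26 28:s→1,y→34,p→28,t→40,j→41 29:s→1,y→30,p→40,t→29,j→29 30:s→1,y→30,p→42,t→43,j→44 31:s→1,y→45,p→31,t→31,j→1 32:s→1,y→46,p→47,t→32,j→32 33:s→1,y→20,p→33,t→33,j→32 34:s→1,y→34,p→34,t→48,j→49 35:s→1,y→30,p→48,t→35,j→50 36:s→1,y→20,p→51,t→50,j→36 37:s→1,y→45,p→37,t→37,j→37 38:s→1,y→38,p→52,t→53,j→49 39:s→1,y→52,p→39,t→1,j→39 40:s→1,y→42,p→40,t→40,j→54 41:s→1,y→38,p→39,t→54,j→41 42:s→1,y→42,p→42,t→43,j→55 43:s→1,y→43,p→1,t→43,j→56 44:s→1,y→45,p→57,t→56,j→44 45:s→1,y→45,p→45,t→58,j→1 46:s→1,y→46,p→59,t→60,j→1 47:s→1,y→59,p→47,t→1,j→47 48:s→1,y→42,p→48,t→48,j→61 49:s→1,y→46,p→47,t→61,j→49 50:s→1,y→45,p→62,t→50,j→50 51:s→1,y→20,p→51,t→62,j→49 52:s→1,y→52,p→52,t→1,j→47 53:s→1,y→63,p→52,t→53,j→61 54:s→1,y→63,p→39,t→54,j→54 55:s→1,y→64,p→47,t→56,j→55 56:s→1,y→58,p→1,t→56,j→56 57:s→1,y→45,p→57,t→56,j→55 58:s→1,y→58,p→1,t→58,j→1 59:s→1,y→59,p→59,t→1,j→1 60:s→1,y→64,p→59,t→60,j→1 61:s→1,y→64,p→47,t→61,j→61 62:s→1,y→45,p→62,t→62,j→61 63:s→1,y→63,p→52,t→43,j→55 64:s→1,y→64,p→59,t→58,j→1 [Hopcroft].
's': run [81, 5] end={s1,s48,s5,s78,s83} — reject; 1/1 del acc.
'yyjyj': |S_i|=[81, 77, 57, 36, 15, 2] end={s1,s5} — reject; 5/5 del acc.
'typjpt': run [81, 73, 62, 48, 31, 10, 3] end={s1,s5,s54} rej; 6/6 del acc.
'jytytp': N↓-sim [81, 68, 55, 39, 21, 7, 2] end={s1,s5} — reject; 6/6 single-dels accept.
4 words, ⪯-incomp.

A = [s, yyjyj, typjpt, jytytp].


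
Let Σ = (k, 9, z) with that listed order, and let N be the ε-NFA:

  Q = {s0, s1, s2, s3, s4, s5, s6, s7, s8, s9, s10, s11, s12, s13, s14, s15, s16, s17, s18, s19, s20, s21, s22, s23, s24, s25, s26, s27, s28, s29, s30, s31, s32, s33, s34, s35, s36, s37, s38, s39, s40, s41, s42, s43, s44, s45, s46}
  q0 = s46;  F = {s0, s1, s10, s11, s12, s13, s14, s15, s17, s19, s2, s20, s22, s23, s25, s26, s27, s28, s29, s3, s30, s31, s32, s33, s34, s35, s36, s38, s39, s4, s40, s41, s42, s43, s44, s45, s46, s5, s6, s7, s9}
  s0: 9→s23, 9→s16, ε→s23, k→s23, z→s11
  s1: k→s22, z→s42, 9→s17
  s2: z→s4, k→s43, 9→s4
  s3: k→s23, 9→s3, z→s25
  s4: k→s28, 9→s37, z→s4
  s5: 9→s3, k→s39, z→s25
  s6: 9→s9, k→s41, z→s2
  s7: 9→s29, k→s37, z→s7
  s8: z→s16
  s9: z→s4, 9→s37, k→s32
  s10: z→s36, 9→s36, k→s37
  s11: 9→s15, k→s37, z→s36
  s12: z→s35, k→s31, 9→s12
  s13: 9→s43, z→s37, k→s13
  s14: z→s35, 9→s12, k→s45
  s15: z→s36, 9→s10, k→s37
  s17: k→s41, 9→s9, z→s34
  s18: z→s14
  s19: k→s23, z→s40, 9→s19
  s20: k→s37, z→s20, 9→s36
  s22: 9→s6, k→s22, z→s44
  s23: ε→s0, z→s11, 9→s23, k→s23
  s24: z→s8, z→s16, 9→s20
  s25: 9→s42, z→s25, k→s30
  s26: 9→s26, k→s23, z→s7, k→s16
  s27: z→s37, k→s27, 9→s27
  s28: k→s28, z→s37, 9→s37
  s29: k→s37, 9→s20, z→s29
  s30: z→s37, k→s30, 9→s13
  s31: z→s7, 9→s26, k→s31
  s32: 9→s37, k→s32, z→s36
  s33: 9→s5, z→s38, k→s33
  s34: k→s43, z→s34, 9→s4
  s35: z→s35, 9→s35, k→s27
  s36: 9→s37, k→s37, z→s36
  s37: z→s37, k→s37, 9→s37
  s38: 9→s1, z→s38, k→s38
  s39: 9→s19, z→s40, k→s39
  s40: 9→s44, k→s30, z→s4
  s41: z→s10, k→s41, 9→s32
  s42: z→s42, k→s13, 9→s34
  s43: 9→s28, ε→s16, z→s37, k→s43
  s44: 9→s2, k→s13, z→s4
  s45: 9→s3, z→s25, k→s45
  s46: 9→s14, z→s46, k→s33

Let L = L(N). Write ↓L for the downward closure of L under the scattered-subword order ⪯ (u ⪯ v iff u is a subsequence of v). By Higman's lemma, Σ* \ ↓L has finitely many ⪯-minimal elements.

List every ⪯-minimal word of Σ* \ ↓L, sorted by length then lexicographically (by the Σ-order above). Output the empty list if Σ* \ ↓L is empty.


A = [9zkz, 99kzk, k9kzz9, kz9999].

|Q|=47, |F|=41, |δ|=136 (3 ε).
min D↑ (41 st, q0=0, F={23}): 0:k→1,9→2,z→0 1:k→1,9→3,z→4 2:k→5,9→6,z→7 3:k→8,9→9,z→10 4:k→4,9→11,z→4 5:k→5,9→9,z→10 6:k→12,9→6,z→7 7:k→13,9→7,z→7 8:k→8,9→14,z→15 9:k→16,9→9,z→10 10:k→17,9→18,z→10 11:k→19,9→20,z→18 12:k→12,9→21,z→22 13:k→13,9→13,z→23 14:k→16,9→14,z→15 15:k→17,9→24,z→25 16:k→16,9→16,z→26 17:k→17,9→27,z→23 18:k→27,9→28,z→18 19:k→19,9→29,z→24 20:k→30,9→31,z→28 21:k→16,9→21,z→22 22:k→23,9→32,z→22 23:k→23,9→23,z→23 24:k→27,9→33,z→25 25:k→34,9→23,z→25 26:k→23,9→35,z→36 27:k→27,9→37,z→23 28:k→37,9→25,z→28 29:k→30,9→31,z→33 30:k→30,9→38,z→39 31:k→38,9→23,z→25 32:k→23,9→40,z→32 33:k→37,9→25,z→25 34:k→34,9→23,z→23 35:k→23,9→39,z→36 36:k→23,9→23,z→36 37:k→37,9→34,z→23 38:k→38,9→23,z→36 39:k→23,9→36,z→36 40:k→23,9→36,z→40 [Hopcroft].
'9zkz': N↓-sim [43, 40, 22, 7, 1] end={s37} — reject; 4/4 single-dels accept.
'99kzk': N↓-sim [43, 40, 34, 20, 8, 1] end={s37} rej; 5/5 single-dels accept.
'k9kzz9': N↓-sim [43, 39, 35, 24, 14, 4, 1] end={s37} rej; 6/6 single-dels accept.
'kz9999': run [43, 39, 28, 22, 15, 6, 1] end={s37} rej; 6/6 del acc.
4 obstructions.


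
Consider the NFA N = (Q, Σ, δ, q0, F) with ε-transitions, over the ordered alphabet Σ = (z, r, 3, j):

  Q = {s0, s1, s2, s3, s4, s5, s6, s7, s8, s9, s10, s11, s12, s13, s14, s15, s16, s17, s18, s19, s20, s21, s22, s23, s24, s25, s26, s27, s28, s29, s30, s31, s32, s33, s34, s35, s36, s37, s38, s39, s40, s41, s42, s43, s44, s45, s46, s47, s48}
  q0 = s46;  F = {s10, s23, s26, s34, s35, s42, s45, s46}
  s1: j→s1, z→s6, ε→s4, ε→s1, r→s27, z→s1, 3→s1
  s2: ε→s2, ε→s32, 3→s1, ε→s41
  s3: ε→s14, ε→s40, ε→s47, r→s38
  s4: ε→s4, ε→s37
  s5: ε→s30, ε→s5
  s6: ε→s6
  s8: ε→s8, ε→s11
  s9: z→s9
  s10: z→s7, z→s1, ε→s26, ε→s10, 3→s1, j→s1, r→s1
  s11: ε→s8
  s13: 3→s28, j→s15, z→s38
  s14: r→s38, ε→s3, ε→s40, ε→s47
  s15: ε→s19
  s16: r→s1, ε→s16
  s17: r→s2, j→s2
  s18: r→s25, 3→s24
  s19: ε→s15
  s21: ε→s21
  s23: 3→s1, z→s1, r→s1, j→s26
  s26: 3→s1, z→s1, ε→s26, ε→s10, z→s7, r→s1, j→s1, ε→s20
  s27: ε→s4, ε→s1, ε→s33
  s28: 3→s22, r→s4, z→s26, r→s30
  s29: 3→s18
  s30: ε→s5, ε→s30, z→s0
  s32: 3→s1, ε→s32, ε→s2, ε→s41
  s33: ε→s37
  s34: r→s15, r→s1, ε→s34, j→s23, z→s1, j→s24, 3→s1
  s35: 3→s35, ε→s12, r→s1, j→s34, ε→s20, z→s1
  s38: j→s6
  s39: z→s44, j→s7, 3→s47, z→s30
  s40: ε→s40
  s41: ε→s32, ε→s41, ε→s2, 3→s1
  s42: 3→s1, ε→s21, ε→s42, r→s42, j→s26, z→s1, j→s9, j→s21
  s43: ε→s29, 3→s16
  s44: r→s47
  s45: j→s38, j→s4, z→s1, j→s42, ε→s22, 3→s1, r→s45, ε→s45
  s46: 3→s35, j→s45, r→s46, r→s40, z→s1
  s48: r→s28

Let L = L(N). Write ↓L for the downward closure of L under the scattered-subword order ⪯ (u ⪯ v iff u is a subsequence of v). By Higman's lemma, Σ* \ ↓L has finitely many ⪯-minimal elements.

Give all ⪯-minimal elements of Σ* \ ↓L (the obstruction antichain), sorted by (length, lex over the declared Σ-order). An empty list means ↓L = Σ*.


Antichain: [z, 3r, j3, jjjr, jjjj].

|Q|=49, |F|=8, |δ|=123 (49 ε).
min D↑ (8 st, q0=0, F={1}): 0:z→1,r→0,3→2,j→3 1:z→1,r→1,3→1,j→1 2:z→1,r→1,3→2,j→4 3:z→1,r→3,3→1,j→5 4:z→1,r→1,3→1,j→6 5:z→1,r→5,3→1,j→7 6:z→1,r→1,3→1,j→7 7:z→1,r→1,3→1,j→1 [Hopcroft].
'z': |S_i|=[25, 8] end={s1,s27,s33,s37,s4,s6,s7,s9} rej; 1/1 del acc.
'3r': |S_i|=[25, 17, 8] end={s1,s15,s19,s27,s33,s37,s4,s6} ∉↓L; 2/2 deletions ∈↓L.
'j3': |S_i|=[25, 21, 6] end={s1,s27,s33,s37,s4,s6} rej; 2/2 single-dels accept.
'jjjr': run [25, 21, 16, 12, 6] end={s1,s27,s33,s37,s4,s6} — reject; 4/4 deletions ∈↓L.
'jjjj': run [25, 21, 16, 12, 6] end={s1,s27,s33,s37,s4,s6} rej; 4/4 del acc.
5 obstructions.


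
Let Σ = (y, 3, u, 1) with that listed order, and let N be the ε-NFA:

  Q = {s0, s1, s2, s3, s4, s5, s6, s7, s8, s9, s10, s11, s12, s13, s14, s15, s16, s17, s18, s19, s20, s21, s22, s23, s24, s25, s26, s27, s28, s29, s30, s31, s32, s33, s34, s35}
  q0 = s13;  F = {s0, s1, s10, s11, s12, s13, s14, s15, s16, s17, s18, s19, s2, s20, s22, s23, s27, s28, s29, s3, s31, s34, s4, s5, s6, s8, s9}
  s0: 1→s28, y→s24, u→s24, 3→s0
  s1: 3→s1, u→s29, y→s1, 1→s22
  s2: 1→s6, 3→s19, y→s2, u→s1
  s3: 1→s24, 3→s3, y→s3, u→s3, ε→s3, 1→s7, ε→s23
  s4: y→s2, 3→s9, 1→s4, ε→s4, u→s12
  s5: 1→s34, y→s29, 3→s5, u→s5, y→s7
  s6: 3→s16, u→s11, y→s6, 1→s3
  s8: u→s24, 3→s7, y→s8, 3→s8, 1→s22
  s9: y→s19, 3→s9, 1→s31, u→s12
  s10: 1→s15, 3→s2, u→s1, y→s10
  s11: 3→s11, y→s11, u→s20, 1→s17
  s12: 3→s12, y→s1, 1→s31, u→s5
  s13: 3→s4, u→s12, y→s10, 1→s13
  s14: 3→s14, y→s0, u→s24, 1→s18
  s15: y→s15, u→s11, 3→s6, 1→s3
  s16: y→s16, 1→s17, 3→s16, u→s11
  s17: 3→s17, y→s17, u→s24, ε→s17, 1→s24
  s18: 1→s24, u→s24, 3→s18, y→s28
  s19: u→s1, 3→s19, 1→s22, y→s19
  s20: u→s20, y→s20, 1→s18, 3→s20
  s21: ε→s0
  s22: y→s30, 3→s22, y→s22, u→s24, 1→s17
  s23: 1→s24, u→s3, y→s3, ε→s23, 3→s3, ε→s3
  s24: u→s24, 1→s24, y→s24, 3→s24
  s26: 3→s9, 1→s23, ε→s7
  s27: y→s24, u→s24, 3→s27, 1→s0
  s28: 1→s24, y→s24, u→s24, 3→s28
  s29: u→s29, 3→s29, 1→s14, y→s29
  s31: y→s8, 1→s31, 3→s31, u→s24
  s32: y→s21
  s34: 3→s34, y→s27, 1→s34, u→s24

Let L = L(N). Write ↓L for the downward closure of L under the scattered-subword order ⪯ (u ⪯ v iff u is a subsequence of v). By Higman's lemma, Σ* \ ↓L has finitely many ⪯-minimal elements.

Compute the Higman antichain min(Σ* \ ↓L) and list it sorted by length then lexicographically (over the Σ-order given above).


|Q|=36, |F|=27, |δ|=127 (8 ε).
min D↑ (27 st, q0=0, F={18}): 0:y→1,3→2,u→3,1→0 1:y→1,3→4,u→5,1→6 2:y→4,3→7,u→3,1→2 3:y→5,3→3,u→8,1→9 4:y→4,3→10,u→5,1→11 5:y→5,3→5,u→12,1→13 6:y→6,3→11,u→14,1→15 7:y→10,3→7,u→3,1→9 8:y→12,3→8,u→8,1→16 9:y→17,3→9,u→18,1→9 10:y→10,3→10,u→5,1→13 11:y→11,3→19,u→14,1→15 12:y→12,3→12,u→12,1→20 13:y→13,3→13,u→18,1→21 14:y→14,3→14,u→22,1→21 15:y→15,3→15,u→15,1→18 16:y→23,3→16,u→18,1→16 17:y→17,3→17,u→18,1→13 18:y→18,3→18,u→18,1→18 19:y→19,3→19,u→14,1→21 20:y→24,3→20,u→18,1→25 21:y→21,3→21,u→18,1→18 22:y→22,3→22,u→22,1→25 23:y→18,3→23,u→18,1→24 24:y→18,3→24,u→18,1→26 25:y→26,3→25,u→18,1→18 26:y→18,3→26,u→18,1→18 [Hopcroft].
'u1u': N↓-sim [30, 21, 13, 1] end={s24} — reject; 3/3 del acc.
'y111': run [30, 23, 16, 7, 2] end={s24,s7} rej; 4/4 single-dels accept.
'331u': run [30, 27, 24, 13, 1] end={s24} rej; 4/4 deletions ∈↓L.
'uu1yy': N↓-sim [30, 21, 13, 8, 4, 1] end={s24} ∉↓L; 5/5 del acc.
4 obstructions.

A = [u1u, y111, 331u, uu1yy].


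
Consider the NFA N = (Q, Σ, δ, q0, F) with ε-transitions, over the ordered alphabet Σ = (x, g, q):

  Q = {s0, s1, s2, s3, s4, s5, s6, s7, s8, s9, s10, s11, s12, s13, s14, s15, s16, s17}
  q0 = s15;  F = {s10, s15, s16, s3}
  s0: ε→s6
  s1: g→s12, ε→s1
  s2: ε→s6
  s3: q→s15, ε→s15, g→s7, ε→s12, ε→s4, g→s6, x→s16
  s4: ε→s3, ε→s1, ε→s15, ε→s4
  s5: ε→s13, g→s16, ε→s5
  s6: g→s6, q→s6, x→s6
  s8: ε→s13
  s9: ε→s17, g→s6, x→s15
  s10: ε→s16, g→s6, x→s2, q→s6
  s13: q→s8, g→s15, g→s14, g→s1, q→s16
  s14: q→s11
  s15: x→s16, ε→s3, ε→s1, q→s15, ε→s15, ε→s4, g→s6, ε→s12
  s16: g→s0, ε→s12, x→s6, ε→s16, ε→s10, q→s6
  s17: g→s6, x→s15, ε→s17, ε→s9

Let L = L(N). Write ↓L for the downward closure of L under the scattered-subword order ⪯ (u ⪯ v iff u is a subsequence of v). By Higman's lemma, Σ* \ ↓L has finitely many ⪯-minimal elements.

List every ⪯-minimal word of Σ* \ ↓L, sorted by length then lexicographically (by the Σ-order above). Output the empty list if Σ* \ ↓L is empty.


Antichain: [g, xx, xq].

|Q|=18, |F|=4, |δ|=53 (25 ε).
min D↑ (3 st, q0=0, F={2}): 0:x→1,g→2,q→0 1:x→2,g→2,q→2 2:x→2,g→2,q→2 [Hopcroft].
'g': |S_i|=[11, 4] end={s0,s12,s6,s7} ∉↓L; 1/1 single-dels accept.
'xx': N↓-sim [11, 6, 2] end={s2,s6} — reject; 2/2 deletions ∈↓L.
'xq': N↓-sim [11, 6, 1] end={s6} — reject; 2/2 deletions ∈↓L.
3 obstructions.


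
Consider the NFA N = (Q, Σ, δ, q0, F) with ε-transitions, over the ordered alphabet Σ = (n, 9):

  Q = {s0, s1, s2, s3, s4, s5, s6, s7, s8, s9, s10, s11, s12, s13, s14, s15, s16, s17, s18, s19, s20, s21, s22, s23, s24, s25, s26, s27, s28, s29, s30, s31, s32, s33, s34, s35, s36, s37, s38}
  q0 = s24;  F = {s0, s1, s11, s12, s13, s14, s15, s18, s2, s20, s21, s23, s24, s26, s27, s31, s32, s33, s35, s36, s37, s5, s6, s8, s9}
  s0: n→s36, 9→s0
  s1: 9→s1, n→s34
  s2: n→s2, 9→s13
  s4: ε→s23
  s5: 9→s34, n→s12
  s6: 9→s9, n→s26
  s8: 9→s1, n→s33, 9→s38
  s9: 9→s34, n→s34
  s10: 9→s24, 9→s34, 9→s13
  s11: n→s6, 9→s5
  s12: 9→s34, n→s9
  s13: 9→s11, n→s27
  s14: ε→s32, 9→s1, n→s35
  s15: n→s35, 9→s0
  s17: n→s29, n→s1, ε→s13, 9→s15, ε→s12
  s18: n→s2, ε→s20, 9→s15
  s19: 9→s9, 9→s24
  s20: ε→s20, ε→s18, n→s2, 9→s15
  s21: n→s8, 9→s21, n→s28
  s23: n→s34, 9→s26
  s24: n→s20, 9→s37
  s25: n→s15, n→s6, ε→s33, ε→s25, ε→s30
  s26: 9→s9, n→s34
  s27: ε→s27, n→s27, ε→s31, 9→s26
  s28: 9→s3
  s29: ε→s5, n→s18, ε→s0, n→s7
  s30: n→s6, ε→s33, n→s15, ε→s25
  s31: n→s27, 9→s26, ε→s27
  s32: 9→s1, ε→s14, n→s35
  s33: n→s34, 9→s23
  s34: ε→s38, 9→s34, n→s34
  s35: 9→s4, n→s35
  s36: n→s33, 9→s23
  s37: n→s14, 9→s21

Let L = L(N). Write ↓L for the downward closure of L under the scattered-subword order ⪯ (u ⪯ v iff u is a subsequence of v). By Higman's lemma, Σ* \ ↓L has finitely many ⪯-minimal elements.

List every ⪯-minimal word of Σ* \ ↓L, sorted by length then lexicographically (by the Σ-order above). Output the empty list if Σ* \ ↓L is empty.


A = [9n9n, 99nnn, nn9999].

|Q|=39, |F|=25, |δ|=88 (19 ε).
min D↑ (23 st, q0=0, F={16}): 0:n→1,9→2 1:n→3,9→4 2:n→5,9→6 3:n→3,9→7 4:n→8,9→9 5:n→8,9→10 6:n→11,9→6 7:n→12,9→13 8:n→8,9→14 9:n→15,9→9 10:n→16,9→10 11:n→17,9→10 12:n→12,9→18 13:n→19,9→20 14:n→16,9→18 15:n→17,9→14 16:n→16,9→16 17:n→16,9→14 18:n→16,9→21 19:n→18,9→21 20:n→22,9→16 21:n→16,9→16 22:n→21,9→16 [Hopcroft].
'9n9n': run [30, 26, 19, 8, 2] end={s34,s38} ∉↓L; 4/4 del acc.
'99nnn': N↓-sim [30, 26, 18, 13, 6, 2] end={s34,s38} ∉↓L; 5/5 del acc.
'nn9999': |S_i|=[30, 27, 17, 13, 8, 5, 2] end={s34,s38} rej; 6/6 single-dels accept.
3 obstructions.


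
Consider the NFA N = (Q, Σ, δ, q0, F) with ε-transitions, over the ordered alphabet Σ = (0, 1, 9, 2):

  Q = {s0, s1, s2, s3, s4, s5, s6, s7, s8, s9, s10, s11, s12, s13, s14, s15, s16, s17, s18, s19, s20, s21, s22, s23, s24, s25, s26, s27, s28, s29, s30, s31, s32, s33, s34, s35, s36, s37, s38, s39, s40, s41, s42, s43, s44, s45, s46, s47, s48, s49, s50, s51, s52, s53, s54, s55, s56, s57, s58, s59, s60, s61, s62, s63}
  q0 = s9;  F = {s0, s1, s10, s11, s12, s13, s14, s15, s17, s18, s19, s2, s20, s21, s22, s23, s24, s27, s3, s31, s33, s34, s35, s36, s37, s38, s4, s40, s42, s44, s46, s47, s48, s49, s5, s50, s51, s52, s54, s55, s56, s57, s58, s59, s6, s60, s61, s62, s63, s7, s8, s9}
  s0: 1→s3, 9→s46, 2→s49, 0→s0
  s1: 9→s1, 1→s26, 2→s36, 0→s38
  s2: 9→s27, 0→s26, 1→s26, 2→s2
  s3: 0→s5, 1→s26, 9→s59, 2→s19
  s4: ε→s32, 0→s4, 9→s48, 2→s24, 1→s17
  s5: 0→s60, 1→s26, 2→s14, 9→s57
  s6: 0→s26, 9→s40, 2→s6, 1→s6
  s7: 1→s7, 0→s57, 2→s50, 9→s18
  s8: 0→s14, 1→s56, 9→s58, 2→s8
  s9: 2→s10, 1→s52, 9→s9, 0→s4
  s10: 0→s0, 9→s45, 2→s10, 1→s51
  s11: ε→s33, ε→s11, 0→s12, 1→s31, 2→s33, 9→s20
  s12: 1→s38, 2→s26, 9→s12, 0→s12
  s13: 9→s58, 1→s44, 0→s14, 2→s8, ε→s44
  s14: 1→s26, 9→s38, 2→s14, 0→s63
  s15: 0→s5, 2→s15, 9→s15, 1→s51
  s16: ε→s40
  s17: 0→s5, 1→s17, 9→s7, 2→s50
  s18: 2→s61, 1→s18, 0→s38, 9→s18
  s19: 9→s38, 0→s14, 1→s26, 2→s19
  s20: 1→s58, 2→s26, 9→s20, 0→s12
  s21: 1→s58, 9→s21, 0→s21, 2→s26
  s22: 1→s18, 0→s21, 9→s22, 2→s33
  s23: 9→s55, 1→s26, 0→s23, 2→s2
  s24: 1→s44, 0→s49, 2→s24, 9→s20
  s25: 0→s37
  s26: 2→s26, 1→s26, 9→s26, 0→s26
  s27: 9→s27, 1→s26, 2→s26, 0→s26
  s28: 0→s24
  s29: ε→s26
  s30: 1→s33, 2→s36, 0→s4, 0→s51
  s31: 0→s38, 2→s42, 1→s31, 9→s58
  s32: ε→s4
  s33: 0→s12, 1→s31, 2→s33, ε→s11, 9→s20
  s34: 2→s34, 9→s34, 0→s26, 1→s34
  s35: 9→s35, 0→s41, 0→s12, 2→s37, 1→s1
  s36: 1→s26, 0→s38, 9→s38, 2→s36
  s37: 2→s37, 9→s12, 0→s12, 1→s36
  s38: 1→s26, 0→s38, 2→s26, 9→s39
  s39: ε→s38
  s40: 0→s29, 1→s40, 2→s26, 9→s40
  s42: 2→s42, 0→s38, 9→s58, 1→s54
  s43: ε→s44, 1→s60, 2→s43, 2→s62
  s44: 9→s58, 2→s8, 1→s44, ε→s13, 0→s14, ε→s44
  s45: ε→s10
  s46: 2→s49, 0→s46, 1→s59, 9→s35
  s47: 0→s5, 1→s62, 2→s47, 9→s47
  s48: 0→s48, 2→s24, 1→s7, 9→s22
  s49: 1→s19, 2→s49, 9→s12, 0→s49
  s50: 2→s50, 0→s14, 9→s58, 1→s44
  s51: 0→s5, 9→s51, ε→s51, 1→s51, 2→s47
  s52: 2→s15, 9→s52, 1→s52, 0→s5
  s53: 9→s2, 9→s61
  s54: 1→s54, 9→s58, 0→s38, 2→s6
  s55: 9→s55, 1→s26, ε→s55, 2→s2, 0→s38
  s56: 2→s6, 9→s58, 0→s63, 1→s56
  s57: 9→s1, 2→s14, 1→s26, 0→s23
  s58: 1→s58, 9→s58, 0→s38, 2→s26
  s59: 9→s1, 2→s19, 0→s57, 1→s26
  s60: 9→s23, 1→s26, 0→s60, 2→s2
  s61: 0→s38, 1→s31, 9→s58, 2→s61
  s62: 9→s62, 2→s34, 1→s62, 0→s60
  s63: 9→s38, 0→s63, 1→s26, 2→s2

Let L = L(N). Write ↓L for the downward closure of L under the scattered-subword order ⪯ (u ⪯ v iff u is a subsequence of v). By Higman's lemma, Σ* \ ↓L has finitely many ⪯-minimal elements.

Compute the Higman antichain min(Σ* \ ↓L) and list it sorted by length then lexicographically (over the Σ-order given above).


min(Σ*\↓L) = [101, 0292, 2011, 09902, 10020, 212120].

|Q|=64, |F|=52, |δ|=239 (15 ε).
min D↑ (51 st, q0=0, F={18}): 0:0→1,1→2,9→0,2→3 1:0→1,1→4,9→5,2→6 2:0→7,1→2,9→2,2→8 3:0→9,1→10,9→3,2→3 4:0→7,1→4,9→11,2→12 5:0→5,1→11,9→13,2→6 6:0→14,1→15,9→16,2→6 7:0→17,1→18,9→19,2→20 8:0→7,1→10,9→8,2→8 9:0→9,1→21,9→22,2→14 10:0→7,1→10,9→10,2→23 11:0→19,1→11,9→24,2→12 12:0→20,1→15,9→25,2→12 13:0→26,1→24,9→13,2→27 14:0→14,1→28,9→29,2→14 15:0→20,1→15,9→25,2→30 16:0→29,1→25,9→16,2→18 17:0→17,1→18,9→31,2→32 18:0→18,1→18,9→18,2→18 19:0→31,1→18,9→33,2→20 20:0→34,1→18,9→35,2→20 21:0→7,1→18,9→36,2→28 22:0→22,1→36,9→37,2→14 23:0→7,1→38,9→23,2→23 24:0→35,1→24,9→24,2→39 25:0→35,1→25,9→25,2→18 26:0→26,1→25,9→26,2→18 27:0→29,1→40,9→16,2→27 28:0→20,1→18,9→35,2→28 29:0→29,1→35,9→29,2→18 30:0→20,1→41,9→25,2→30 31:0→31,1→18,9→42,2→32 32:0→18,1→18,9→43,2→32 33:0→35,1→18,9→33,2→44 34:0→34,1→18,9→35,2→32 35:0→35,1→18,9→35,2→18 36:0→19,1→18,9→33,2→28 37:0→29,1→33,9→37,2→45 38:0→17,1→38,9→38,2→46 39:0→35,1→40,9→25,2→39 40:0→35,1→40,9→25,2→47 41:0→34,1→41,9→25,2→48 42:0→35,1→18,9→42,2→32 43:0→18,1→18,9→43,2→18 44:0→35,1→18,9→35,2→44 45:0→29,1→44,9→29,2→45 46:0→18,1→46,9→46,2→46 47:0→35,1→49,9→25,2→47 48:0→18,1→48,9→50,2→48 49:0→35,1→49,9→25,2→48 50:0→18,1→50,9→50,2→18 (ε-aug+det+¬).
'101': |S_i|=[58, 39, 15, 1] end={s26} rej; 3/3 deletions ∈↓L.
'0292': |S_i|=[58, 49, 29, 9, 1] end={s26} rej; 4/4 single-dels accept.
'2011': |S_i|=[58, 48, 25, 17, 1] end={s26} ∉↓L; 4/4 deletions ∈↓L.
'09902': run [58, 49, 42, 26, 8, 1] end={s26} — reject; 5/5 deletions ∈↓L.
'10020': run [58, 39, 15, 9, 3, 1] end={s26} ∉↓L; 5/5 del acc.
'212120': run [58, 48, 32, 26, 17, 7, 2] end={s26,s29} ∉↓L; 6/6 deletions ∈↓L.
6 minimals (antichain).


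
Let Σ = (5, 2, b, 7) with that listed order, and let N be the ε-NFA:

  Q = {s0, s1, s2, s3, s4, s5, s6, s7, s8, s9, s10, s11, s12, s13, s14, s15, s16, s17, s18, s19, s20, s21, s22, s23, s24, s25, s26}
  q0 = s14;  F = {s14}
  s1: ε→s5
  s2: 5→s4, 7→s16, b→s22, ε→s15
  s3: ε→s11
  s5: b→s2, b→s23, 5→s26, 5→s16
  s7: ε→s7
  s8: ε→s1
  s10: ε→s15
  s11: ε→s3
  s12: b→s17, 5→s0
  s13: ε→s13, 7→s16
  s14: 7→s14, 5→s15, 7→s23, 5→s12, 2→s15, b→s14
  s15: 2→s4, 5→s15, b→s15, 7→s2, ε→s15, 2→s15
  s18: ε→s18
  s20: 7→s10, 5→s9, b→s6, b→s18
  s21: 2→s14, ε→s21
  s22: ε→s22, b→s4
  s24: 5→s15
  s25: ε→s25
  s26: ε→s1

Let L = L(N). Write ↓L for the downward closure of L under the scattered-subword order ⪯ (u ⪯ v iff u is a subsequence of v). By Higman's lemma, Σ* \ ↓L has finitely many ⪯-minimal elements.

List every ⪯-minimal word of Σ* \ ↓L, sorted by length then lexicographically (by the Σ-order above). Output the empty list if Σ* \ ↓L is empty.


A = [5, 2].

|Q|=27, |F|=1, |δ|=42 (14 ε).
min D↑ (2 st, q0=0, F={1}): 0:5→1,2→1,b→0,7→0 1:5→1,2→1,b→1,7→1.
'5': N↓-sim [10, 8] end={s0,s12,s15,s16,s17,s2,s22,s4} ∉↓L; 1/1 single-dels accept.
'2': |S_i|=[10, 5] end={s15,s16,s2,s22,s4} rej; 1/1 deletions ∈↓L.
2 words, ⪯-incomp.


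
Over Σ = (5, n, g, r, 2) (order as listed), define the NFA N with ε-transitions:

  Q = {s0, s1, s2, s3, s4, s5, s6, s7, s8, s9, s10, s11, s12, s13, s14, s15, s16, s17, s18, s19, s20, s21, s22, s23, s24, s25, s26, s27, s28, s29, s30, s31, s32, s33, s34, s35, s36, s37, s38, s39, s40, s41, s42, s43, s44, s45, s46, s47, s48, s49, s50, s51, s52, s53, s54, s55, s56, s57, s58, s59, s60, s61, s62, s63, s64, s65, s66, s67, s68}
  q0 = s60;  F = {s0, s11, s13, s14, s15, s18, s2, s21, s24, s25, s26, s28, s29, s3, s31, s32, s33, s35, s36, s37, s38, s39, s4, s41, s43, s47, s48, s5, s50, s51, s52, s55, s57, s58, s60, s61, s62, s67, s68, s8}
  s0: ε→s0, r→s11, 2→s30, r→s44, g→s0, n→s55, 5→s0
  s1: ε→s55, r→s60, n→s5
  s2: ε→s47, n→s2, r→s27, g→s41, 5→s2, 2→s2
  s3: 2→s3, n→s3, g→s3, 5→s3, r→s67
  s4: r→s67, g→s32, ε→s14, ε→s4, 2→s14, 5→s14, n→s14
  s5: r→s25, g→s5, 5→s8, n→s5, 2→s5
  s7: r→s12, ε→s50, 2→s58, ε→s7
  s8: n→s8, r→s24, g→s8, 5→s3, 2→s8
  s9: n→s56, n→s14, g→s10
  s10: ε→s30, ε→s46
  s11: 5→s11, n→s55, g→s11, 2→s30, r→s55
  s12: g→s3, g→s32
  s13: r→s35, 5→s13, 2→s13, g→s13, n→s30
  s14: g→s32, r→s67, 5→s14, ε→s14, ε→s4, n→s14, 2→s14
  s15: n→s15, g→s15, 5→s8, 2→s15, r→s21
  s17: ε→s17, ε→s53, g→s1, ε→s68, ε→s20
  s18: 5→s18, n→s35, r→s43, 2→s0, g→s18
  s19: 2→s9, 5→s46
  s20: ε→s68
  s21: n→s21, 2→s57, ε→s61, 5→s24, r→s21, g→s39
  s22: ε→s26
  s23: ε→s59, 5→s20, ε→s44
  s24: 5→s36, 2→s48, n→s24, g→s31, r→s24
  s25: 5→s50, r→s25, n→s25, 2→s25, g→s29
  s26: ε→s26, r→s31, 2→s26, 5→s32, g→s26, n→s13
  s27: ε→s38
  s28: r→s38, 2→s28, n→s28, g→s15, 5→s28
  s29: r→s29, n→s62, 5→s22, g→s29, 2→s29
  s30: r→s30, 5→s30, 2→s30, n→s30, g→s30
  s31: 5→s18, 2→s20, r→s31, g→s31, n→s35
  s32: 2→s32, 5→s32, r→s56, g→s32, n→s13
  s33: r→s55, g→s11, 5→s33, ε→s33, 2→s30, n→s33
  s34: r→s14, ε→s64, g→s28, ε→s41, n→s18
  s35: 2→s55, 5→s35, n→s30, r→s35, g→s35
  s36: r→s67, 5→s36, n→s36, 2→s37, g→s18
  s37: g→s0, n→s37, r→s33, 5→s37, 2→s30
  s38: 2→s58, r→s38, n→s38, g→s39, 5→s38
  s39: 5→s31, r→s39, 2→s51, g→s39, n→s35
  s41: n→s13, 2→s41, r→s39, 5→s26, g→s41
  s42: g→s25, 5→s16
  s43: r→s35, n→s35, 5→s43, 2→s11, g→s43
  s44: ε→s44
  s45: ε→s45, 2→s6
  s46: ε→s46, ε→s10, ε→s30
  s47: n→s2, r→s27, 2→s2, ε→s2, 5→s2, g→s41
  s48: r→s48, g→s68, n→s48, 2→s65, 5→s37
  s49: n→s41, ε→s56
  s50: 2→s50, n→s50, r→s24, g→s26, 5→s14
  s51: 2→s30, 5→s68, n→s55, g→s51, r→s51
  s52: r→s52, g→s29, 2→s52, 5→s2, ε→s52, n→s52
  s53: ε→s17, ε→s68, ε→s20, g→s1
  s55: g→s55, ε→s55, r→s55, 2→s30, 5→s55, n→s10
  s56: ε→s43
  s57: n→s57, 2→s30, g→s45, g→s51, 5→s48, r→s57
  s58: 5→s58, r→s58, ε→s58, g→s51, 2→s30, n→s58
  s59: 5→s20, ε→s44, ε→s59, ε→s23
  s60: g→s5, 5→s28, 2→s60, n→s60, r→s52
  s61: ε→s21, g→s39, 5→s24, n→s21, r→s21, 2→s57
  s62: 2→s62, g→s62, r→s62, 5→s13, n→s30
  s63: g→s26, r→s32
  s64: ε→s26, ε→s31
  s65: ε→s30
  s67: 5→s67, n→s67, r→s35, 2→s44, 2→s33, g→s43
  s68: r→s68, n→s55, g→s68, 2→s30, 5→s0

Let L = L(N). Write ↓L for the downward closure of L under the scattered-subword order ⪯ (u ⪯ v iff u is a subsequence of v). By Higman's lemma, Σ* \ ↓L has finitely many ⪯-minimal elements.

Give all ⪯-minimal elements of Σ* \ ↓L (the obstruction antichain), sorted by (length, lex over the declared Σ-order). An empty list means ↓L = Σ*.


A = [5r22, rgnn, g55rrn].

|Q|=69, |F|=40, |δ|=278 (46 ε).
min D↑ (38 st, q0=0, F={23}): 0:5→1,n→0,g→2,r→3,2→0 1:5→1,n→1,g→4,r→5,2→1 2:5→6,n→2,g→2,r→7,2→2 3:5→8,n→3,g→9,r→3,2→3 4:5→6,n→4,g→4,r→10,2→4 5:5→5,n→5,g→11,r→5,2→12 6:5→13,n→6,g→6,r→14,2→6 7:5→15,n→7,g→9,r→7,2→7 8:5→8,n→8,g→16,r→5,2→8 9:5→17,n→18,g→9,r→9,2→9 10:5→14,n→10,g→11,r→10,2→19 11:5→20,n→21,g→11,r→11,2→22 12:5→12,n→12,g→22,r→12,2→23 13:5→13,n→13,g→13,r→24,2→13 14:5→25,n→14,g→20,r→14,2→26 15:5→27,n→15,g→17,r→14,2→15 16:5→17,n→28,g→16,r→11,2→16 17:5→29,n→28,g→17,r→20,2→17 18:5→28,n→23,g→18,r→18,2→18 19:5→26,n→19,g→22,r→19,2→23 20:5→30,n→21,g→20,r→20,2→31 21:5→21,n→23,g→21,r→21,2→32 22:5→31,n→32,g→22,r→22,2→23 23:5→23,n→23,g→23,r→23,2→23 24:5→24,n→24,g→33,r→21,2→34 25:5→25,n→25,g→30,r→24,2→35 26:5→35,n→26,g→31,r→26,2→23 27:5→27,n→27,g→29,r→24,2→27 28:5→28,n→23,g→28,r→21,2→28 29:5→29,n→28,g→29,r→33,2→29 30:5→30,n→21,g→30,r→33,2→36 31:5→36,n→32,g→31,r→31,2→23 32:5→32,n→23,g→32,r→32,2→23 33:5→33,n→21,g→33,r→21,2→37 34:5→34,n→34,g→37,r→32,2→23 35:5→35,n→35,g→36,r→34,2→23 36:5→36,n→32,g→36,r→37,2→23 37:5→37,n→32,g→37,r→32,2→23.
'5r22': |S_i|=[51, 45, 31, 18, 3] end={s30,s6,s65} ∉↓L; 4/4 del acc.
'rgnn': run [51, 45, 25, 7, 3] end={s10,s30,s46} — reject; 4/4 deletions ∈↓L.
'g55rrn': run [51, 43, 30, 20, 11, 5, 3] end={s10,s30,s46} — reject; 6/6 del acc.
3 minimals (antichain).
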